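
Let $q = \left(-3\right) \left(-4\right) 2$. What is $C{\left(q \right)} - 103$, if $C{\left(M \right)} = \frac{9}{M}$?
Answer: $- \frac{821}{8} \approx -102.63$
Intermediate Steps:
$q = 24$ ($q = 12 \cdot 2 = 24$)
$C{\left(q \right)} - 103 = \frac{9}{24} - 103 = 9 \cdot \frac{1}{24} - 103 = \frac{3}{8} - 103 = - \frac{821}{8}$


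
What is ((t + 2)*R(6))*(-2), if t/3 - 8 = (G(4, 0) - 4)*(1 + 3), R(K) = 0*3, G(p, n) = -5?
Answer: 0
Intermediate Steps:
R(K) = 0
t = -84 (t = 24 + 3*((-5 - 4)*(1 + 3)) = 24 + 3*(-9*4) = 24 + 3*(-36) = 24 - 108 = -84)
((t + 2)*R(6))*(-2) = ((-84 + 2)*0)*(-2) = -82*0*(-2) = 0*(-2) = 0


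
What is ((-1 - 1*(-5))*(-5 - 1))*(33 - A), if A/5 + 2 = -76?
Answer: -10152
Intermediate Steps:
A = -390 (A = -10 + 5*(-76) = -10 - 380 = -390)
((-1 - 1*(-5))*(-5 - 1))*(33 - A) = ((-1 - 1*(-5))*(-5 - 1))*(33 - 1*(-390)) = ((-1 + 5)*(-6))*(33 + 390) = (4*(-6))*423 = -24*423 = -10152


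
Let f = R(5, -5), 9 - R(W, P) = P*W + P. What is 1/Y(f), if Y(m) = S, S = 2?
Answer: ½ ≈ 0.50000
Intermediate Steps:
R(W, P) = 9 - P - P*W (R(W, P) = 9 - (P*W + P) = 9 - (P + P*W) = 9 + (-P - P*W) = 9 - P - P*W)
f = 39 (f = 9 - 1*(-5) - 1*(-5)*5 = 9 + 5 + 25 = 39)
Y(m) = 2
1/Y(f) = 1/2 = ½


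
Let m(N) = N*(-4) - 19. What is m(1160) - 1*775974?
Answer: -780633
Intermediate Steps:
m(N) = -19 - 4*N (m(N) = -4*N - 19 = -19 - 4*N)
m(1160) - 1*775974 = (-19 - 4*1160) - 1*775974 = (-19 - 4640) - 775974 = -4659 - 775974 = -780633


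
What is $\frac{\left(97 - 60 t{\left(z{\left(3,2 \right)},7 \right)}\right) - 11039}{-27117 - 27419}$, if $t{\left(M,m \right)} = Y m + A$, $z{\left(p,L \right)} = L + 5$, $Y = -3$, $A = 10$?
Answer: $\frac{5141}{27268} \approx 0.18854$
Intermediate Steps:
$z{\left(p,L \right)} = 5 + L$
$t{\left(M,m \right)} = 10 - 3 m$ ($t{\left(M,m \right)} = - 3 m + 10 = 10 - 3 m$)
$\frac{\left(97 - 60 t{\left(z{\left(3,2 \right)},7 \right)}\right) - 11039}{-27117 - 27419} = \frac{\left(97 - 60 \left(10 - 21\right)\right) - 11039}{-27117 - 27419} = \frac{\left(97 - 60 \left(10 - 21\right)\right) - 11039}{-54536} = \left(\left(97 - -660\right) - 11039\right) \left(- \frac{1}{54536}\right) = \left(\left(97 + 660\right) - 11039\right) \left(- \frac{1}{54536}\right) = \left(757 - 11039\right) \left(- \frac{1}{54536}\right) = \left(-10282\right) \left(- \frac{1}{54536}\right) = \frac{5141}{27268}$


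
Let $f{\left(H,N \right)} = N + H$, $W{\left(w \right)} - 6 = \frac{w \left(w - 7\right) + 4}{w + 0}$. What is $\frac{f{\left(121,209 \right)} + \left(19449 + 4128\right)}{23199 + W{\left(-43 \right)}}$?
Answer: $\frac{342667}{331887} \approx 1.0325$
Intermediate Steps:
$W{\left(w \right)} = 6 + \frac{4 + w \left(-7 + w\right)}{w}$ ($W{\left(w \right)} = 6 + \frac{w \left(w - 7\right) + 4}{w + 0} = 6 + \frac{w \left(-7 + w\right) + 4}{w} = 6 + \frac{4 + w \left(-7 + w\right)}{w}$)
$f{\left(H,N \right)} = H + N$
$\frac{f{\left(121,209 \right)} + \left(19449 + 4128\right)}{23199 + W{\left(-43 \right)}} = \frac{\left(121 + 209\right) + \left(19449 + 4128\right)}{23199 - \left(44 + \frac{4}{43}\right)} = \frac{330 + 23577}{23199 - \frac{1896}{43}} = \frac{23907}{23199 - \frac{1896}{43}} = \frac{23907}{\frac{995661}{43}} = 23907 \cdot \frac{43}{995661} = \frac{342667}{331887}$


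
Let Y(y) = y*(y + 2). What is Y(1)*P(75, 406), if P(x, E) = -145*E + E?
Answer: -175392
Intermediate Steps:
Y(y) = y*(2 + y)
P(x, E) = -144*E
Y(1)*P(75, 406) = (1*(2 + 1))*(-144*406) = (1*3)*(-58464) = 3*(-58464) = -175392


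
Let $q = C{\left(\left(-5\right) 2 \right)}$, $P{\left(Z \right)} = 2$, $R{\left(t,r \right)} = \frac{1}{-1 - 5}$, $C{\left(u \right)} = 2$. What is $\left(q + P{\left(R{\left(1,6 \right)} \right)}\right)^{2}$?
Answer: $16$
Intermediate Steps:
$R{\left(t,r \right)} = - \frac{1}{6}$ ($R{\left(t,r \right)} = \frac{1}{-6} = - \frac{1}{6}$)
$q = 2$
$\left(q + P{\left(R{\left(1,6 \right)} \right)}\right)^{2} = \left(2 + 2\right)^{2} = 4^{2} = 16$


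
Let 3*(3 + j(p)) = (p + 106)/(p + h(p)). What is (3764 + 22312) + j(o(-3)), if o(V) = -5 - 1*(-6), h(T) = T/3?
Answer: 104399/4 ≈ 26100.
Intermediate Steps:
h(T) = T/3 (h(T) = T*(1/3) = T/3)
o(V) = 1 (o(V) = -5 + 6 = 1)
j(p) = -3 + (106 + p)/(4*p) (j(p) = -3 + ((p + 106)/(p + p/3))/3 = -3 + ((106 + p)/((4*p/3)))/3 = -3 + ((106 + p)*(3/(4*p)))/3 = -3 + (3*(106 + p)/(4*p))/3 = -3 + (106 + p)/(4*p))
(3764 + 22312) + j(o(-3)) = (3764 + 22312) + (1/4)*(106 - 11*1)/1 = 26076 + (1/4)*1*(106 - 11) = 26076 + (1/4)*1*95 = 26076 + 95/4 = 104399/4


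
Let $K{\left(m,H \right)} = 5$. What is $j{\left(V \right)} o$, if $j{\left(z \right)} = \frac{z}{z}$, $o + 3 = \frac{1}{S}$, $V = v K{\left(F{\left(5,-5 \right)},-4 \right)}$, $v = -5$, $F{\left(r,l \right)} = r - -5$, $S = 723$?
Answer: $- \frac{2168}{723} \approx -2.9986$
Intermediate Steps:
$F{\left(r,l \right)} = 5 + r$ ($F{\left(r,l \right)} = r + 5 = 5 + r$)
$V = -25$ ($V = \left(-5\right) 5 = -25$)
$o = - \frac{2168}{723}$ ($o = -3 + \frac{1}{723} = - \frac{2168}{723} \approx -2.9986$)
$j{\left(z \right)} = 1$
$j{\left(V \right)} o = 1 \left(- \frac{2168}{723}\right) = - \frac{2168}{723}$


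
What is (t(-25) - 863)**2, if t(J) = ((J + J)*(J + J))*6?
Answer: 199854769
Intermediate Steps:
t(J) = 24*J**2 (t(J) = ((2*J)*(2*J))*6 = (4*J**2)*6 = 24*J**2)
(t(-25) - 863)**2 = (24*(-25)**2 - 863)**2 = (24*625 - 863)**2 = (15000 - 863)**2 = 14137**2 = 199854769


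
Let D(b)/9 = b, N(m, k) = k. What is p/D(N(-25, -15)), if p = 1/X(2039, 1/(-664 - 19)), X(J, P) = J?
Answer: -1/275265 ≈ -3.6329e-6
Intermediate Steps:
D(b) = 9*b
p = 1/2039 ≈ 0.00049044
p/D(N(-25, -15)) = 1/(2039*((9*(-15)))) = (1/2039)/(-135) = (1/2039)*(-1/135) = -1/275265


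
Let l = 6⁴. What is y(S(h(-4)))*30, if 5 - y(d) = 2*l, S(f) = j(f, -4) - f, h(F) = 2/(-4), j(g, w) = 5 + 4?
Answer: -77610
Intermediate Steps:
l = 1296
j(g, w) = 9
h(F) = -½ (h(F) = 2*(-¼) = -½)
S(f) = 9 - f
y(d) = -2587 (y(d) = 5 - 2*1296 = 5 - 1*2592 = 5 - 2592 = -2587)
y(S(h(-4)))*30 = -2587*30 = -77610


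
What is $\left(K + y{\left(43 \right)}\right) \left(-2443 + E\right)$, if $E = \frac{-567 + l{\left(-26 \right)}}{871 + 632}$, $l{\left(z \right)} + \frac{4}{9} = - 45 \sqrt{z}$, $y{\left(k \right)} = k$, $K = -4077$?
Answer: $\frac{133330025312}{13527} + \frac{20170 i \sqrt{26}}{167} \approx 9.8566 \cdot 10^{6} + 615.85 i$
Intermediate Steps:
$l{\left(z \right)} = - \frac{4}{9} - 45 \sqrt{z}$
$E = - \frac{5107}{13527} - \frac{5 i \sqrt{26}}{167}$ ($E = \frac{-567 - \left(\frac{4}{9} + 45 \sqrt{-26}\right)}{871 + 632} = \frac{-567 - \left(\frac{4}{9} + 45 i \sqrt{26}\right)}{1503} = \left(-567 - \left(\frac{4}{9} + 45 i \sqrt{26}\right)\right) \frac{1}{1503} = \left(- \frac{5107}{9} - 45 i \sqrt{26}\right) \frac{1}{1503} = - \frac{5107}{13527} - \frac{5 i \sqrt{26}}{167} \approx -0.37754 - 0.15267 i$)
$\left(K + y{\left(43 \right)}\right) \left(-2443 + E\right) = \left(-4077 + 43\right) \left(-2443 - \left(\frac{5107}{13527} + \frac{5 i \sqrt{26}}{167}\right)\right) = - 4034 \left(- \frac{33051568}{13527} - \frac{5 i \sqrt{26}}{167}\right) = \frac{133330025312}{13527} + \frac{20170 i \sqrt{26}}{167}$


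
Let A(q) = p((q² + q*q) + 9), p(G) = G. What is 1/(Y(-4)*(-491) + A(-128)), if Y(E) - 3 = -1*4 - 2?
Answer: 1/34250 ≈ 2.9197e-5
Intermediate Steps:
Y(E) = -3 (Y(E) = 3 + (-1*4 - 2) = 3 + (-4 - 2) = 3 - 6 = -3)
A(q) = 9 + 2*q² (A(q) = (q² + q*q) + 9 = (q² + q²) + 9 = 2*q² + 9 = 9 + 2*q²)
1/(Y(-4)*(-491) + A(-128)) = 1/(-3*(-491) + (9 + 2*(-128)²)) = 1/(1473 + (9 + 2*16384)) = 1/(1473 + (9 + 32768)) = 1/(1473 + 32777) = 1/34250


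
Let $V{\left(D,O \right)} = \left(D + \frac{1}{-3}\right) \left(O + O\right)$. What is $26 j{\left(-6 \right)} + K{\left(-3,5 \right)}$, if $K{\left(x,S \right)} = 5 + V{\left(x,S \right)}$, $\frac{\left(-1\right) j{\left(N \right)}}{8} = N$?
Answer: $\frac{3659}{3} \approx 1219.7$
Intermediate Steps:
$j{\left(N \right)} = - 8 N$
$V{\left(D,O \right)} = 2 O \left(- \frac{1}{3} + D\right)$ ($V{\left(D,O \right)} = \left(D - \frac{1}{3}\right) 2 O = \left(- \frac{1}{3} + D\right) 2 O = 2 O \left(- \frac{1}{3} + D\right)$)
$K{\left(x,S \right)} = 5 + \frac{2 S \left(-1 + 3 x\right)}{3}$
$26 j{\left(-6 \right)} + K{\left(-3,5 \right)} = 26 \left(\left(-8\right) \left(-6\right)\right) + \left(5 + \frac{2}{3} \cdot 5 \left(-1 + 3 \left(-3\right)\right)\right) = 26 \cdot 48 + \left(5 + \frac{2}{3} \cdot 5 \left(-1 - 9\right)\right) = 1248 + \left(5 + \frac{2}{3} \cdot 5 \left(-10\right)\right) = 1248 + \left(5 - \frac{100}{3}\right) = 1248 - \frac{85}{3} = \frac{3659}{3}$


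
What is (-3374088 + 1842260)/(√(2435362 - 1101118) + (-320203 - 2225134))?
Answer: 3899018486036/6478739109325 + 3063656*√333561/6478739109325 ≈ 0.60209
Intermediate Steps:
(-3374088 + 1842260)/(√(2435362 - 1101118) + (-320203 - 2225134)) = -1531828/(√1334244 - 2545337) = -1531828/(2*√333561 - 2545337) = -1531828/(-2545337 + 2*√333561)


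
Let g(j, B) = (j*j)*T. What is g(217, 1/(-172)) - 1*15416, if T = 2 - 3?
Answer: -62505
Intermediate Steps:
T = -1
g(j, B) = -j² (g(j, B) = (j*j)*(-1) = j²*(-1) = -j²)
g(217, 1/(-172)) - 1*15416 = -1*217² - 1*15416 = -1*47089 - 15416 = -47089 - 15416 = -62505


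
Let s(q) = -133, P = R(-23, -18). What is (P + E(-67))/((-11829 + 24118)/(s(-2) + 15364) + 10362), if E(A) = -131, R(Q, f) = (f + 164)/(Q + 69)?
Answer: -44779140/3630225953 ≈ -0.012335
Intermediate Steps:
R(Q, f) = (164 + f)/(69 + Q)
P = 73/23 (P = (164 - 18)/(69 - 23) = 146/46 = (1/46)*146 = 73/23 ≈ 3.1739)
(P + E(-67))/((-11829 + 24118)/(s(-2) + 15364) + 10362) = (73/23 - 131)/((-11829 + 24118)/(-133 + 15364) + 10362) = -2940/(23*(12289/15231 + 10362)) = -2940/(23*157835911/15231) = -2940/23*15231/157835911 = -44779140/3630225953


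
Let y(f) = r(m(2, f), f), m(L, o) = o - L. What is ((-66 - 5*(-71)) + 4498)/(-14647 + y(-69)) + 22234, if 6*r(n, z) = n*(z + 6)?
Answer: 618162328/27803 ≈ 22234.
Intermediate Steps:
r(n, z) = n*(6 + z)/6 (r(n, z) = (n*(z + 6))/6 = (n*(6 + z))/6 = n*(6 + z)/6)
y(f) = (-2 + f)*(6 + f)/6 (y(f) = (f - 1*2)*(6 + f)/6 = (f - 2)*(6 + f)/6 = (-2 + f)*(6 + f)/6)
((-66 - 5*(-71)) + 4498)/(-14647 + y(-69)) + 22234 = ((-66 - 5*(-71)) + 4498)/(-14647 + (-2 - 69)*(6 - 69)/6) + 22234 = ((-66 + 355) + 4498)/(-14647 + (⅙)*(-71)*(-63)) + 22234 = (289 + 4498)/(-14647 + 1491/2) + 22234 = 4787/(-27803/2) + 22234 = 4787*(-2/27803) + 22234 = -9574/27803 + 22234 = 618162328/27803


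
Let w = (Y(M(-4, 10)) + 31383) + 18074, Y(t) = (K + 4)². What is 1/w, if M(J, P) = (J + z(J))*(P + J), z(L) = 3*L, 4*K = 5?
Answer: 16/791753 ≈ 2.0208e-5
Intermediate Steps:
K = 5/4 (K = (¼)*5 = 5/4 ≈ 1.2500)
M(J, P) = 4*J*(J + P) (M(J, P) = (J + 3*J)*(P + J) = (4*J)*(J + P) = 4*J*(J + P))
Y(t) = 441/16 (Y(t) = (5/4 + 4)² = (21/4)² = 441/16)
w = 791753/16 (w = (441/16 + 31383) + 18074 = 502569/16 + 18074 = 791753/16 ≈ 49485.)
1/w = 1/(791753/16) = 16/791753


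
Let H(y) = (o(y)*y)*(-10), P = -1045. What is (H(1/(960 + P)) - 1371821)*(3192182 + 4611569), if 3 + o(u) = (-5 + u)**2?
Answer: -1314882058313205973/122825 ≈ -1.0705e+13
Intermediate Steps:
o(u) = -3 + (-5 + u)**2
H(y) = -10*y*(-3 + (-5 + y)**2) (H(y) = ((-3 + (-5 + y)**2)*y)*(-10) = (y*(-3 + (-5 + y)**2))*(-10) = -10*y*(-3 + (-5 + y)**2))
(H(1/(960 + P)) - 1371821)*(3192182 + 4611569) = (-10*(-3 + (-5 + 1/(960 - 1045))**2)/(960 - 1045) - 1371821)*(3192182 + 4611569) = (-10*(-3 + (-5 + 1/(-85))**2)/(-85) - 1371821)*7803751 = (-10*(-1/85)*(-3 + (-5 - 1/85)**2) - 1371821)*7803751 = (-10*(-1/85)*(-3 + (-426/85)**2) - 1371821)*7803751 = (-10*(-1/85)*(-3 + 181476/7225) - 1371821)*7803751 = (-10*(-1/85)*159801/7225 - 1371821)*7803751 = (319602/122825 - 1371821)*7803751 = -168493594723/122825*7803751 = -1314882058313205973/122825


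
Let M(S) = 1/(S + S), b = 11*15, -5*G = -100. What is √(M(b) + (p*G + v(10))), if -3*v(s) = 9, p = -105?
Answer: I*√229016370/330 ≈ 45.858*I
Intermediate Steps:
v(s) = -3 (v(s) = -⅓*9 = -3)
G = 20 (G = -⅕*(-100) = 20)
b = 165
M(S) = 1/(2*S)
√(M(b) + (p*G + v(10))) = √((½)/165 + (-105*20 - 3)) = √((½)*(1/165) + (-2100 - 3)) = √(1/330 - 2103) = √(-693989/330) = I*√229016370/330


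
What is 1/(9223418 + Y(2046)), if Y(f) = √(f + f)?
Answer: 4611709/42535719799316 - √1023/42535719799316 ≈ 1.0842e-7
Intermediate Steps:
Y(f) = √2*√f (Y(f) = √(2*f) = √2*√f)
1/(9223418 + Y(2046)) = 1/(9223418 + √2*√2046) = 1/(9223418 + 2*√1023)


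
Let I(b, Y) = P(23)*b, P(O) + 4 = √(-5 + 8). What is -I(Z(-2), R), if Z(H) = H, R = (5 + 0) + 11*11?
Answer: -8 + 2*√3 ≈ -4.5359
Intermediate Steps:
R = 126 (R = 5 + 121 = 126)
P(O) = -4 + √3 (P(O) = -4 + √(-5 + 8) = -4 + √3)
I(b, Y) = b*(-4 + √3) (I(b, Y) = (-4 + √3)*b = b*(-4 + √3))
-I(Z(-2), R) = -(-2)*(-4 + √3) = -(8 - 2*√3) = -8 + 2*√3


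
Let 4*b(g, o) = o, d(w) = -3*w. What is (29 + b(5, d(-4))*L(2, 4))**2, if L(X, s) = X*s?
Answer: 2809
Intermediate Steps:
b(g, o) = o/4
(29 + b(5, d(-4))*L(2, 4))**2 = (29 + ((-3*(-4))/4)*(2*4))**2 = (29 + ((1/4)*12)*8)**2 = (29 + 3*8)**2 = (29 + 24)**2 = 53**2 = 2809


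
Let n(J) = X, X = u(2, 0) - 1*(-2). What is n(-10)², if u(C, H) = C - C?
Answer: 4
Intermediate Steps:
u(C, H) = 0
X = 2 (X = 0 - 1*(-2) = 0 + 2 = 2)
n(J) = 2
n(-10)² = 2² = 4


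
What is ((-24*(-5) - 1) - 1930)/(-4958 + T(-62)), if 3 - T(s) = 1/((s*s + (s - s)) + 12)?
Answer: 6983216/19106481 ≈ 0.36549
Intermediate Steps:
T(s) = 3 - 1/(12 + s²) (T(s) = 3 - 1/((s*s + (s - s)) + 12) = 3 - 1/((s² + 0) + 12) = 3 - 1/(s² + 12) = 3 - 1/(12 + s²))
((-24*(-5) - 1) - 1930)/(-4958 + T(-62)) = ((-24*(-5) - 1) - 1930)/(-4958 + (35 + 3*(-62)²)/(12 + (-62)²)) = ((120 - 1) - 1930)/(-4958 + (35 + 3*3844)/(12 + 3844)) = (119 - 1930)/(-4958 + (35 + 11532)/3856) = -1811/(-4958 + (1/3856)*11567) = -1811/(-4958 + 11567/3856) = -1811/(-19106481/3856) = -1811*(-3856/19106481) = 6983216/19106481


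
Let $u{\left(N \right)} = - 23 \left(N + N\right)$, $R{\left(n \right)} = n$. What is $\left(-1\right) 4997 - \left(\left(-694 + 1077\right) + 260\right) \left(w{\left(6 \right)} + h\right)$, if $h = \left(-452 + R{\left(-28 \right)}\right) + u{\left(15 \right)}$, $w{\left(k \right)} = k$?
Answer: $743455$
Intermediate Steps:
$u{\left(N \right)} = - 46 N$ ($u{\left(N \right)} = - 23 \cdot 2 N = - 46 N$)
$h = -1170$ ($h = \left(-452 - 28\right) - 690 = -480 - 690 = -1170$)
$\left(-1\right) 4997 - \left(\left(-694 + 1077\right) + 260\right) \left(w{\left(6 \right)} + h\right) = \left(-1\right) 4997 - \left(\left(-694 + 1077\right) + 260\right) \left(6 - 1170\right) = -4997 - \left(383 + 260\right) \left(-1164\right) = -4997 - 643 \left(-1164\right) = -4997 - -748452 = -4997 + 748452 = 743455$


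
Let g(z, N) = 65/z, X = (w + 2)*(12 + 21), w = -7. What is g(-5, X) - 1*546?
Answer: -559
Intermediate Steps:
X = -165 (X = (-7 + 2)*(12 + 21) = -5*33 = -165)
g(-5, X) - 1*546 = 65/(-5) - 1*546 = 65*(-⅕) - 546 = -13 - 546 = -559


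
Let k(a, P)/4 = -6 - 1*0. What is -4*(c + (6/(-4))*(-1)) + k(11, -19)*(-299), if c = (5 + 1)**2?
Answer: 7026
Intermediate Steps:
k(a, P) = -24 (k(a, P) = 4*(-6 - 1*0) = 4*(-6 + 0) = 4*(-6) = -24)
c = 36 (c = 6**2 = 36)
-4*(c + (6/(-4))*(-1)) + k(11, -19)*(-299) = -4*(36 + (6/(-4))*(-1)) - 24*(-299) = -4*(36 + (6*(-1/4))*(-1)) + 7176 = -4*(36 - 3/2*(-1)) + 7176 = -4*(36 + 3/2) + 7176 = -4*75/2 + 7176 = -150 + 7176 = 7026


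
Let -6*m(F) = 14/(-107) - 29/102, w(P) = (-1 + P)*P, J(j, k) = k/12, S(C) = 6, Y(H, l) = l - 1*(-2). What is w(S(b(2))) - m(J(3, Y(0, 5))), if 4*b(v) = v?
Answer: 1959989/65484 ≈ 29.931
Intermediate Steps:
Y(H, l) = 2 + l (Y(H, l) = l + 2 = 2 + l)
b(v) = v/4
J(j, k) = k/12 (J(j, k) = k*(1/12) = k/12)
w(P) = P*(-1 + P)
m(F) = 4531/65484 (m(F) = -(14/(-107) - 29/102)/6 = -(14*(-1/107) - 29*1/102)/6 = -(-14/107 - 29/102)/6 = -⅙*(-4531/10914) = 4531/65484)
w(S(b(2))) - m(J(3, Y(0, 5))) = 6*(-1 + 6) - 1*4531/65484 = 6*5 - 4531/65484 = 30 - 4531/65484 = 1959989/65484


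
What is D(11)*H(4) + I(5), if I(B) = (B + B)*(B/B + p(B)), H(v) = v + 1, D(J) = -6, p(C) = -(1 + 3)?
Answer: -60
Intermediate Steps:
p(C) = -4 (p(C) = -1*4 = -4)
H(v) = 1 + v
I(B) = -6*B (I(B) = (B + B)*(B/B - 4) = (2*B)*(1 - 4) = (2*B)*(-3) = -6*B)
D(11)*H(4) + I(5) = -6*(1 + 4) - 6*5 = -6*5 - 30 = -30 - 30 = -60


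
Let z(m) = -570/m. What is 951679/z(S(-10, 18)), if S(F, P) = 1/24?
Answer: -951679/13680 ≈ -69.567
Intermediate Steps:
S(F, P) = 1/24
951679/z(S(-10, 18)) = 951679/((-570/1/24)) = 951679/((-570*24)) = 951679/(-13680) = 951679*(-1/13680) = -951679/13680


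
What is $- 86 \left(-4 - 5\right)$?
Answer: $774$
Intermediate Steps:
$- 86 \left(-4 - 5\right) = \left(-86\right) \left(-9\right) = 774$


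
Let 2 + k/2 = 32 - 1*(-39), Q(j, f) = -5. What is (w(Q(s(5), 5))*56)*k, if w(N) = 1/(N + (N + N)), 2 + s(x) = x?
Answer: -2576/5 ≈ -515.20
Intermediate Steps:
s(x) = -2 + x
w(N) = 1/(3*N) (w(N) = 1/(N + 2*N) = 1/(3*N))
k = 138 (k = -4 + 2*(32 - 1*(-39)) = -4 + 2*(32 + 39) = -4 + 2*71 = -4 + 142 = 138)
(w(Q(s(5), 5))*56)*k = (((1/3)/(-5))*56)*138 = (((1/3)*(-1/5))*56)*138 = -1/15*56*138 = -56/15*138 = -2576/5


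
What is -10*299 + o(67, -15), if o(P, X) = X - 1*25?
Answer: -3030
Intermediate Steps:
o(P, X) = -25 + X (o(P, X) = X - 25 = -25 + X)
-10*299 + o(67, -15) = -10*299 + (-25 - 15) = -2990 - 40 = -3030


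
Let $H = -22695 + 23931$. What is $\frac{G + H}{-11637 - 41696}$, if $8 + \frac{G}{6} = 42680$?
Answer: $- \frac{257268}{53333} \approx -4.8238$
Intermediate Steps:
$G = 256032$ ($G = -48 + 6 \cdot 42680 = -48 + 256080 = 256032$)
$H = 1236$
$\frac{G + H}{-11637 - 41696} = \frac{256032 + 1236}{-11637 - 41696} = \frac{257268}{-53333} = 257268 \left(- \frac{1}{53333}\right) = - \frac{257268}{53333}$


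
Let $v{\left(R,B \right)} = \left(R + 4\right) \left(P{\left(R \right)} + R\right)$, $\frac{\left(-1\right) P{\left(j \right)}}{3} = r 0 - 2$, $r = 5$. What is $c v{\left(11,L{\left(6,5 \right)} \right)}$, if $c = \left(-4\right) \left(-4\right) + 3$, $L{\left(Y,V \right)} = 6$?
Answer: $4845$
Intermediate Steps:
$P{\left(j \right)} = 6$ ($P{\left(j \right)} = - 3 \left(5 \cdot 0 - 2\right) = - 3 \left(0 - 2\right) = \left(-3\right) \left(-2\right) = 6$)
$v{\left(R,B \right)} = \left(4 + R\right) \left(6 + R\right)$ ($v{\left(R,B \right)} = \left(R + 4\right) \left(6 + R\right) = \left(4 + R\right) \left(6 + R\right)$)
$c = 19$ ($c = 16 + 3 = 19$)
$c v{\left(11,L{\left(6,5 \right)} \right)} = 19 \left(24 + 11^{2} + 10 \cdot 11\right) = 19 \left(24 + 121 + 110\right) = 19 \cdot 255 = 4845$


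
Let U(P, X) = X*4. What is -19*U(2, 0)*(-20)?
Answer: 0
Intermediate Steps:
U(P, X) = 4*X
-19*U(2, 0)*(-20) = -76*0*(-20) = -19*0*(-20) = 0*(-20) = 0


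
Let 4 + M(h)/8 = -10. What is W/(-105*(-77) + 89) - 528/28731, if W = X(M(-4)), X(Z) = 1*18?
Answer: -10379/641659 ≈ -0.016175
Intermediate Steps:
M(h) = -112 (M(h) = -32 + 8*(-10) = -32 - 80 = -112)
X(Z) = 18
W = 18
W/(-105*(-77) + 89) - 528/28731 = 18/(-105*(-77) + 89) - 528/28731 = 18/(8085 + 89) - 528*1/28731 = 18/8174 - 176/9577 = 18*(1/8174) - 176/9577 = 9/4087 - 176/9577 = -10379/641659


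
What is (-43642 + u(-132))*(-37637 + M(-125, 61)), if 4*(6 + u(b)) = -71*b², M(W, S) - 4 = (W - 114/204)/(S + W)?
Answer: 7224807699109/544 ≈ 1.3281e+10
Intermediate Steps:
M(W, S) = 4 + (-19/34 + W)/(S + W) (M(W, S) = 4 + (W - 114/204)/(S + W) = 4 + (W - 114*1/204)/(S + W) = 4 + (W - 19/34)/(S + W) = 4 + (-19/34 + W)/(S + W))
u(b) = -6 - 71*b²/4 (u(b) = -6 + (-71*b²)/4 = -6 - 71*b²/4)
(-43642 + u(-132))*(-37637 + M(-125, 61)) = (-43642 + (-6 - 71/4*(-132)²))*(-37637 + (-19/34 + 4*61 + 5*(-125))/(61 - 125)) = (-43642 + (-6 - 71/4*17424))*(-37637 + (-19/34 + 244 - 625)/(-64)) = (-43642 + (-6 - 309276))*(-37637 - 1/64*(-12973/34)) = (-43642 - 309282)*(-37637 + 12973/2176) = -352924*(-81885139/2176) = 7224807699109/544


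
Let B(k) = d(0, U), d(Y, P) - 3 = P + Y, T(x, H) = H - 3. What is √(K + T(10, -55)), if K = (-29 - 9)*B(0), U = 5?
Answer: I*√362 ≈ 19.026*I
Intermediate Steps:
T(x, H) = -3 + H
d(Y, P) = 3 + P + Y (d(Y, P) = 3 + (P + Y) = 3 + P + Y)
B(k) = 8 (B(k) = 3 + 5 + 0 = 8)
K = -304 (K = (-29 - 9)*8 = -38*8 = -304)
√(K + T(10, -55)) = √(-304 + (-3 - 55)) = √(-304 - 58) = √(-362) = I*√362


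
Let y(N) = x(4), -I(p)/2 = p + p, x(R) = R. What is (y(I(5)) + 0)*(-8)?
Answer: -32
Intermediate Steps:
I(p) = -4*p (I(p) = -2*(p + p) = -4*p)
y(N) = 4
(y(I(5)) + 0)*(-8) = (4 + 0)*(-8) = 4*(-8) = -32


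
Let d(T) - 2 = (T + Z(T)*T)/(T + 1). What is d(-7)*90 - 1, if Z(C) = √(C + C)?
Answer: 284 + 105*I*√14 ≈ 284.0 + 392.87*I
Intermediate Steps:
Z(C) = √2*√C (Z(C) = √(2*C) = √2*√C)
d(T) = 2 + (T + √2*T^(3/2))/(1 + T) (d(T) = 2 + (T + (√2*√T)*T)/(T + 1) = 2 + (T + √2*T^(3/2))/(1 + T))
d(-7)*90 - 1 = ((2 + 3*(-7) + √2*(-7)^(3/2))/(1 - 7))*90 - 1 = ((2 - 21 + √2*(-7*I*√7))/(-6))*90 - 1 = -(2 - 21 - 7*I*√14)/6*90 - 1 = -(-19 - 7*I*√14)/6*90 - 1 = (19/6 + 7*I*√14/6)*90 - 1 = (285 + 105*I*√14) - 1 = 284 + 105*I*√14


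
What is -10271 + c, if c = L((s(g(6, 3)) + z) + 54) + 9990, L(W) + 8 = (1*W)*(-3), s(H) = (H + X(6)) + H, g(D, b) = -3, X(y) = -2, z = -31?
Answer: -334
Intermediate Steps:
s(H) = -2 + 2*H (s(H) = (H - 2) + H = (-2 + H) + H = -2 + 2*H)
L(W) = -8 - 3*W (L(W) = -8 + (1*W)*(-3) = -8 + W*(-3) = -8 - 3*W)
c = 9937 (c = (-8 - 3*(((-2 + 2*(-3)) - 31) + 54)) + 9990 = (-8 - 3*(((-2 - 6) - 31) + 54)) + 9990 = (-8 - 3*((-8 - 31) + 54)) + 9990 = (-8 - 3*(-39 + 54)) + 9990 = (-8 - 3*15) + 9990 = (-8 - 45) + 9990 = -53 + 9990 = 9937)
-10271 + c = -10271 + 9937 = -334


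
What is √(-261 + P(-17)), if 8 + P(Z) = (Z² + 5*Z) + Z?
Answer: I*√82 ≈ 9.0554*I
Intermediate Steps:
P(Z) = -8 + Z² + 6*Z (P(Z) = -8 + ((Z² + 5*Z) + Z) = -8 + (Z² + 6*Z) = -8 + Z² + 6*Z)
√(-261 + P(-17)) = √(-261 + (-8 + (-17)² + 6*(-17))) = √(-261 + (-8 + 289 - 102)) = √(-261 + 179) = √(-82) = I*√82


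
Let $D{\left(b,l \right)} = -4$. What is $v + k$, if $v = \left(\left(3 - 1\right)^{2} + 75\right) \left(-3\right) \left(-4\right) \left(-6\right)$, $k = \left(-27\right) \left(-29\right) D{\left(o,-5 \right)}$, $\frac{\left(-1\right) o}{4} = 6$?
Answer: $-8820$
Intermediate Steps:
$o = -24$ ($o = \left(-4\right) 6 = -24$)
$k = -3132$ ($k = \left(-27\right) \left(-29\right) \left(-4\right) = 783 \left(-4\right) = -3132$)
$v = -5688$ ($v = \left(2^{2} + 75\right) 12 \left(-6\right) = \left(4 + 75\right) \left(-72\right) = 79 \left(-72\right) = -5688$)
$v + k = -5688 - 3132 = -8820$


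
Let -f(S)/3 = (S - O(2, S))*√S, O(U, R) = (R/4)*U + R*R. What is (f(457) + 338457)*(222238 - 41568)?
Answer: 61149026190 + 113074397205*√457 ≈ 2.4784e+12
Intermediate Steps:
O(U, R) = R² + R*U/4 (O(U, R) = (R*(¼))*U + R² = (R/4)*U + R² = R*U/4 + R² = R² + R*U/4)
f(S) = -3*√S*(S - S*(2 + 4*S)/4) (f(S) = -3*(S - S*(2 + 4*S)/4)*√S = -3*√S*(S - S*(2 + 4*S)/4))
(f(457) + 338457)*(222238 - 41568) = (457^(3/2)*(-3/2 + 3*457) + 338457)*(222238 - 41568) = ((457*√457)*(-3/2 + 1371) + 338457)*180670 = ((457*√457)*(2739/2) + 338457)*180670 = (1251723*√457/2 + 338457)*180670 = (338457 + 1251723*√457/2)*180670 = 61149026190 + 113074397205*√457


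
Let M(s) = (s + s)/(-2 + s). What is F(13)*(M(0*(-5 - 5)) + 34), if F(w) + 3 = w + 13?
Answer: 782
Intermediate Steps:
F(w) = 10 + w (F(w) = -3 + (w + 13) = -3 + (13 + w) = 10 + w)
M(s) = 2*s/(-2 + s) (M(s) = (2*s)/(-2 + s) = 2*s/(-2 + s))
F(13)*(M(0*(-5 - 5)) + 34) = (10 + 13)*(2*(0*(-5 - 5))/(-2 + 0*(-5 - 5)) + 34) = 23*(2*(0*(-10))/(-2 + 0*(-10)) + 34) = 23*(2*0/(-2 + 0) + 34) = 23*(2*0/(-2) + 34) = 23*(2*0*(-½) + 34) = 23*(0 + 34) = 23*34 = 782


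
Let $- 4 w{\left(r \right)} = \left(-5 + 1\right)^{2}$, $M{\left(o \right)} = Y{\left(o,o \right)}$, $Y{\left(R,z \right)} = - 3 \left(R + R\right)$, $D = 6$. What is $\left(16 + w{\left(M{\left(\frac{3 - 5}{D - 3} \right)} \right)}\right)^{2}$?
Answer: $144$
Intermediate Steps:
$Y{\left(R,z \right)} = - 6 R$ ($Y{\left(R,z \right)} = - 3 \cdot 2 R = - 6 R$)
$M{\left(o \right)} = - 6 o$
$w{\left(r \right)} = -4$ ($w{\left(r \right)} = - \frac{\left(-5 + 1\right)^{2}}{4} = - \frac{\left(-4\right)^{2}}{4} = \left(- \frac{1}{4}\right) 16 = -4$)
$\left(16 + w{\left(M{\left(\frac{3 - 5}{D - 3} \right)} \right)}\right)^{2} = \left(16 - 4\right)^{2} = 12^{2} = 144$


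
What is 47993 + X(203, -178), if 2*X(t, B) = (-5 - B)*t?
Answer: 131105/2 ≈ 65553.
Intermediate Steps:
X(t, B) = t*(-5 - B)/2 (X(t, B) = ((-5 - B)*t)/2 = (t*(-5 - B))/2 = t*(-5 - B)/2)
47993 + X(203, -178) = 47993 - ½*203*(5 - 178) = 47993 - ½*203*(-173) = 47993 + 35119/2 = 131105/2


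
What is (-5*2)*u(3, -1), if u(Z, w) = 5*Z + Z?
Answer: -180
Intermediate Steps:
u(Z, w) = 6*Z
(-5*2)*u(3, -1) = (-5*2)*(6*3) = -10*18 = -180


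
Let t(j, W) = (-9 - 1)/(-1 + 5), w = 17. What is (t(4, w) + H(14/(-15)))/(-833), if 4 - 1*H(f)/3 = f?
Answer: -123/8330 ≈ -0.014766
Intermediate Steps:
H(f) = 12 - 3*f
t(j, W) = -5/2 (t(j, W) = -10/4 = -10*1/4 = -5/2)
(t(4, w) + H(14/(-15)))/(-833) = (-5/2 + (12 - 42/(-15)))/(-833) = (-5/2 + (12 - 42*(-1)/15))*(-1/833) = (-5/2 + (12 - 3*(-14/15)))*(-1/833) = (-5/2 + (12 + 14/5))*(-1/833) = (-5/2 + 74/5)*(-1/833) = (123/10)*(-1/833) = -123/8330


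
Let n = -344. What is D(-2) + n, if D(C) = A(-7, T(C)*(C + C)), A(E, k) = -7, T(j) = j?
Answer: -351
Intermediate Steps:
D(C) = -7
D(-2) + n = -7 - 344 = -351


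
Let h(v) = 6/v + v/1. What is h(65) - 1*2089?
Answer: -131554/65 ≈ -2023.9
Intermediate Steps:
h(v) = v + 6/v (h(v) = 6/v + v*1 = 6/v + v = v + 6/v)
h(65) - 1*2089 = (65 + 6/65) - 1*2089 = (65 + 6*(1/65)) - 2089 = (65 + 6/65) - 2089 = 4231/65 - 2089 = -131554/65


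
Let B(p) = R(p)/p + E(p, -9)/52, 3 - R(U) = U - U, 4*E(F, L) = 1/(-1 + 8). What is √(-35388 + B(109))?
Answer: 5*I*√2228288540933/39676 ≈ 188.12*I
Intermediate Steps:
E(F, L) = 1/28 (E(F, L) = 1/(4*(-1 + 8)) = (¼)/7 = (¼)*(⅐) = 1/28)
R(U) = 3 (R(U) = 3 - (U - U) = 3 - 1*0 = 3 + 0 = 3)
B(p) = 1/1456 + 3/p (B(p) = 3/p + (1/28)/52 = 3/p + (1/28)*(1/52) = 3/p + 1/1456 = 1/1456 + 3/p)
√(-35388 + B(109)) = √(-35388 + (1/1456)*(4368 + 109)/109) = √(-35388 + (1/1456)*(1/109)*4477) = √(-35388 + 4477/158704) = √(-5616212675/158704) = 5*I*√2228288540933/39676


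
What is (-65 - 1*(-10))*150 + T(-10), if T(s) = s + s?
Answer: -8270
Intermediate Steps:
T(s) = 2*s
(-65 - 1*(-10))*150 + T(-10) = (-65 - 1*(-10))*150 + 2*(-10) = (-65 + 10)*150 - 20 = -55*150 - 20 = -8250 - 20 = -8270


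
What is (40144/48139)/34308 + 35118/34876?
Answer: 557698381865/553841883378 ≈ 1.0070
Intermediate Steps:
(40144/48139)/34308 + 35118/34876 = (40144*(1/48139))*(1/34308) + 35118*(1/34876) = (3088/3703)*(1/34308) + 17559/17438 = 772/31760631 + 17559/17438 = 557698381865/553841883378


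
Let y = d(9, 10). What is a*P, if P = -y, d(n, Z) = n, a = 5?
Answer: -45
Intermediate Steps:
y = 9
P = -9 (P = -1*9 = -9)
a*P = 5*(-9) = -45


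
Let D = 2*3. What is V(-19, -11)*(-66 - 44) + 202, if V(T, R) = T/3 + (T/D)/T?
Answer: 2641/3 ≈ 880.33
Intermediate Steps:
D = 6
V(T, R) = ⅙ + T/3 (V(T, R) = T/3 + (T/6)/T = T/3 + ⅙ = ⅙ + T/3)
V(-19, -11)*(-66 - 44) + 202 = (⅙ + (⅓)*(-19))*(-66 - 44) + 202 = (⅙ - 19/3)*(-110) + 202 = -37/6*(-110) + 202 = 2035/3 + 202 = 2641/3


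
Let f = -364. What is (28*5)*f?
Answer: -50960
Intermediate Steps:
(28*5)*f = (28*5)*(-364) = 140*(-364) = -50960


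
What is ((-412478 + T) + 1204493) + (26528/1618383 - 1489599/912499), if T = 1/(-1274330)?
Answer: 1490486795684105205088183/1881895970301866610 ≈ 7.9201e+5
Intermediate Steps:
T = -1/1274330 ≈ -7.8473e-7
((-412478 + T) + 1204493) + (26528/1618383 - 1489599/912499) = ((-412478 - 1/1274330) + 1204493) + (26528/1618383 - 1489599/912499) = (-525633089741/1274330 + 1204493) + (26528*(1/1618383) - 1489599*1/912499) = 1009288474949/1274330 + (26528/1618383 - 1489599/912499) = 1009288474949/1274330 - 2386534924945/1476772869117 = 1490486795684105205088183/1881895970301866610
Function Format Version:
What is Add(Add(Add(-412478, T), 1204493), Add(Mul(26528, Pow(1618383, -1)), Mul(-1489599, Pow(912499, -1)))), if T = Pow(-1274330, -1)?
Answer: Rational(1490486795684105205088183, 1881895970301866610) ≈ 7.9201e+5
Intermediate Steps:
T = Rational(-1, 1274330) ≈ -7.8473e-7
Add(Add(Add(-412478, T), 1204493), Add(Mul(26528, Pow(1618383, -1)), Mul(-1489599, Pow(912499, -1)))) = Add(Add(Add(-412478, Rational(-1, 1274330)), 1204493), Add(Mul(26528, Pow(1618383, -1)), Mul(-1489599, Pow(912499, -1)))) = Add(Add(Rational(-525633089741, 1274330), 1204493), Add(Mul(26528, Rational(1, 1618383)), Mul(-1489599, Rational(1, 912499)))) = Add(Rational(1009288474949, 1274330), Add(Rational(26528, 1618383), Rational(-1489599, 912499))) = Add(Rational(1009288474949, 1274330), Rational(-2386534924945, 1476772869117)) = Rational(1490486795684105205088183, 1881895970301866610)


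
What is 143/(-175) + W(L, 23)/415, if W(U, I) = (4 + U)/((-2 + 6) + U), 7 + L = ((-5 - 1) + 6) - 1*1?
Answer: -11834/14525 ≈ -0.81473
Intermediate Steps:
L = -8 (L = -7 + (((-5 - 1) + 6) - 1*1) = -7 + ((-6 + 6) - 1) = -7 + (0 - 1) = -7 - 1 = -8)
W(U, I) = 1 (W(U, I) = (4 + U)/(4 + U) = 1)
143/(-175) + W(L, 23)/415 = 143/(-175) + 1/415 = 143*(-1/175) + 1*(1/415) = -143/175 + 1/415 = -11834/14525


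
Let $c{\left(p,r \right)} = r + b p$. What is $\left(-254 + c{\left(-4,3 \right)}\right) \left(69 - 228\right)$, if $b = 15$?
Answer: $49449$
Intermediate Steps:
$c{\left(p,r \right)} = r + 15 p$
$\left(-254 + c{\left(-4,3 \right)}\right) \left(69 - 228\right) = \left(-254 + \left(3 + 15 \left(-4\right)\right)\right) \left(69 - 228\right) = \left(-254 + \left(3 - 60\right)\right) \left(-159\right) = \left(-254 - 57\right) \left(-159\right) = \left(-311\right) \left(-159\right) = 49449$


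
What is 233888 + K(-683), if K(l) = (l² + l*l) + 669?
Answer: 1167535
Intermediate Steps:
K(l) = 669 + 2*l² (K(l) = (l² + l²) + 669 = 2*l² + 669 = 669 + 2*l²)
233888 + K(-683) = 233888 + (669 + 2*(-683)²) = 233888 + (669 + 2*466489) = 233888 + (669 + 932978) = 233888 + 933647 = 1167535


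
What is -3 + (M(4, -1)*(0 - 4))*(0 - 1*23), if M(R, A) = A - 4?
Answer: -463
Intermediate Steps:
M(R, A) = -4 + A
-3 + (M(4, -1)*(0 - 4))*(0 - 1*23) = -3 + ((-4 - 1)*(0 - 4))*(0 - 1*23) = -3 + (-5*(-4))*(0 - 23) = -3 + 20*(-23) = -3 - 460 = -463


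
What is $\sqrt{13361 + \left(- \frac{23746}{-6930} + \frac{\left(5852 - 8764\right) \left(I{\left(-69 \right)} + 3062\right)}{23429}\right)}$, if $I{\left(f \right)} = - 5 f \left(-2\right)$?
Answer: $\frac{\sqrt{195316085464454570}}{3865785} \approx 114.32$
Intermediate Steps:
$I{\left(f \right)} = 10 f$
$\sqrt{13361 + \left(- \frac{23746}{-6930} + \frac{\left(5852 - 8764\right) \left(I{\left(-69 \right)} + 3062\right)}{23429}\right)} = \sqrt{13361 + \left(- \frac{23746}{-6930} + \frac{\left(5852 - 8764\right) \left(10 \left(-69\right) + 3062\right)}{23429}\right)} = \sqrt{13361 + \left(\left(-23746\right) \left(- \frac{1}{6930}\right) + - 2912 \left(-690 + 3062\right) \frac{1}{23429}\right)} = \sqrt{13361 + \left(\frac{11873}{3465} + \left(-2912\right) 2372 \cdot \frac{1}{23429}\right)} = \sqrt{13361 + \left(\frac{11873}{3465} - \frac{986752}{3347}\right)} = \sqrt{13361 - \frac{3379356749}{11597355}} = \sqrt{\frac{151572903406}{11597355}} = \frac{\sqrt{195316085464454570}}{3865785}$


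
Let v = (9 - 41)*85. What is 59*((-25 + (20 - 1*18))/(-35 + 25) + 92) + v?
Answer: 28437/10 ≈ 2843.7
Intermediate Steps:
v = -2720 (v = -32*85 = -2720)
59*((-25 + (20 - 1*18))/(-35 + 25) + 92) + v = 59*((-25 + (20 - 1*18))/(-35 + 25) + 92) - 2720 = 59*((-25 + (20 - 18))/(-10) + 92) - 2720 = 59*((-25 + 2)*(-1/10) + 92) - 2720 = 59*(-23*(-1/10) + 92) - 2720 = 59*(23/10 + 92) - 2720 = 59*(943/10) - 2720 = 55637/10 - 2720 = 28437/10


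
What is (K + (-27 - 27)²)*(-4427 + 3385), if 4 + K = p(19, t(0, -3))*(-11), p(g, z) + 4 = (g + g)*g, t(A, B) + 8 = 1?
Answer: 5195412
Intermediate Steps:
t(A, B) = -7 (t(A, B) = -8 + 1 = -7)
p(g, z) = -4 + 2*g² (p(g, z) = -4 + (g + g)*g = -4 + (2*g)*g = -4 + 2*g²)
K = -7902 (K = -4 + (-4 + 2*19²)*(-11) = -4 + (-4 + 2*361)*(-11) = -4 + (-4 + 722)*(-11) = -4 + 718*(-11) = -4 - 7898 = -7902)
(K + (-27 - 27)²)*(-4427 + 3385) = (-7902 + (-27 - 27)²)*(-4427 + 3385) = (-7902 + (-54)²)*(-1042) = (-7902 + 2916)*(-1042) = -4986*(-1042) = 5195412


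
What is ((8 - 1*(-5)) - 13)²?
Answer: 0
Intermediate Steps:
((8 - 1*(-5)) - 13)² = ((8 + 5) - 13)² = (13 - 13)² = 0² = 0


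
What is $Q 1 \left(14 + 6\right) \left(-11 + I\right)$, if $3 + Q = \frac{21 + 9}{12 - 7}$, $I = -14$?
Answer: $-1500$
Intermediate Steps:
$Q = 3$ ($Q = -3 + \frac{21 + 9}{12 - 7} = -3 + \frac{30}{5} = -3 + 30 \cdot \frac{1}{5} = -3 + 6 = 3$)
$Q 1 \left(14 + 6\right) \left(-11 + I\right) = 3 \cdot 1 \left(14 + 6\right) \left(-11 - 14\right) = 3 \cdot 20 \left(-25\right) = 3 \left(-500\right) = -1500$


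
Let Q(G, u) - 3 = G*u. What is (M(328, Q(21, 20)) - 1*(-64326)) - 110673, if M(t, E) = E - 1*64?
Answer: -45988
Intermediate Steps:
Q(G, u) = 3 + G*u
M(t, E) = -64 + E (M(t, E) = E - 64 = -64 + E)
(M(328, Q(21, 20)) - 1*(-64326)) - 110673 = ((-64 + (3 + 21*20)) - 1*(-64326)) - 110673 = ((-64 + (3 + 420)) + 64326) - 110673 = ((-64 + 423) + 64326) - 110673 = (359 + 64326) - 110673 = 64685 - 110673 = -45988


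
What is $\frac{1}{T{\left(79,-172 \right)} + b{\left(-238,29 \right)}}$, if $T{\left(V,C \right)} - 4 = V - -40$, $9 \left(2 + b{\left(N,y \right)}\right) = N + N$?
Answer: $\frac{9}{613} \approx 0.014682$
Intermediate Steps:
$b{\left(N,y \right)} = -2 + \frac{2 N}{9}$ ($b{\left(N,y \right)} = -2 + \frac{N + N}{9} = -2 + \frac{2 N}{9}$)
$T{\left(V,C \right)} = 44 + V$ ($T{\left(V,C \right)} = 4 + \left(V - -40\right) = 4 + \left(V + 40\right) = 4 + \left(40 + V\right) = 44 + V$)
$\frac{1}{T{\left(79,-172 \right)} + b{\left(-238,29 \right)}} = \frac{1}{\left(44 + 79\right) + \left(-2 + \frac{2}{9} \left(-238\right)\right)} = \frac{1}{123 - \frac{494}{9}} = \frac{1}{\frac{613}{9}} = \frac{9}{613}$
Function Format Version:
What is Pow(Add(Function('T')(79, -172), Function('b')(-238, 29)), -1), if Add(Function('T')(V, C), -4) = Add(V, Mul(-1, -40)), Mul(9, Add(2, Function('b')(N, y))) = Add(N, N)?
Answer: Rational(9, 613) ≈ 0.014682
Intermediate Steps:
Function('b')(N, y) = Add(-2, Mul(Rational(2, 9), N)) (Function('b')(N, y) = Add(-2, Mul(Rational(1, 9), Add(N, N))) = Add(-2, Mul(Rational(1, 9), Mul(2, N))) = Add(-2, Mul(Rational(2, 9), N)))
Function('T')(V, C) = Add(44, V) (Function('T')(V, C) = Add(4, Add(V, Mul(-1, -40))) = Add(4, Add(V, 40)) = Add(4, Add(40, V)) = Add(44, V))
Pow(Add(Function('T')(79, -172), Function('b')(-238, 29)), -1) = Pow(Add(Add(44, 79), Add(-2, Mul(Rational(2, 9), -238))), -1) = Pow(Add(123, Add(-2, Rational(-476, 9))), -1) = Pow(Add(123, Rational(-494, 9)), -1) = Pow(Rational(613, 9), -1) = Rational(9, 613)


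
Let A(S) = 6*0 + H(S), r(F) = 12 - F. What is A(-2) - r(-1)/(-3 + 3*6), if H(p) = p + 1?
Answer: -28/15 ≈ -1.8667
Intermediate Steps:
H(p) = 1 + p
A(S) = 1 + S (A(S) = 6*0 + (1 + S) = 0 + (1 + S) = 1 + S)
A(-2) - r(-1)/(-3 + 3*6) = (1 - 2) - (12 - 1*(-1))/(-3 + 3*6) = -1 - (12 + 1)/(-3 + 18) = -1 - 13/15 = -28/15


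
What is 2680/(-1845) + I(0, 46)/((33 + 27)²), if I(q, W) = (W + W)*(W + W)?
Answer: 921/1025 ≈ 0.89854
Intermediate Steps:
I(q, W) = 4*W² (I(q, W) = (2*W)*(2*W) = 4*W²)
2680/(-1845) + I(0, 46)/((33 + 27)²) = 2680/(-1845) + (4*46²)/((33 + 27)²) = 2680*(-1/1845) + (4*2116)/(60²) = -536/369 + 8464/3600 = -536/369 + 8464*(1/3600) = -536/369 + 529/225 = 921/1025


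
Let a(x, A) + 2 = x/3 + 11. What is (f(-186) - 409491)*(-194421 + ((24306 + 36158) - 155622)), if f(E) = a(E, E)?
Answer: 118595341976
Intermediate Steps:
a(x, A) = 9 + x/3 (a(x, A) = -2 + (x/3 + 11) = -2 + (11 + x/3) = 9 + x/3)
f(E) = 9 + E/3
(f(-186) - 409491)*(-194421 + ((24306 + 36158) - 155622)) = ((9 + (⅓)*(-186)) - 409491)*(-194421 + ((24306 + 36158) - 155622)) = ((9 - 62) - 409491)*(-194421 + (60464 - 155622)) = (-53 - 409491)*(-194421 - 95158) = -409544*(-289579) = 118595341976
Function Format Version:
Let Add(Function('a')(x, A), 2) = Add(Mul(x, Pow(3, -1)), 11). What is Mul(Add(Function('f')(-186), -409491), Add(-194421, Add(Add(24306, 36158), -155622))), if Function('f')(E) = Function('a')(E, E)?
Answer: 118595341976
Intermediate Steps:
Function('a')(x, A) = Add(9, Mul(Rational(1, 3), x)) (Function('a')(x, A) = Add(-2, Add(Mul(x, Pow(3, -1)), 11)) = Add(-2, Add(Mul(x, Rational(1, 3)), 11)) = Add(-2, Add(Mul(Rational(1, 3), x), 11)) = Add(-2, Add(11, Mul(Rational(1, 3), x))) = Add(9, Mul(Rational(1, 3), x)))
Function('f')(E) = Add(9, Mul(Rational(1, 3), E))
Mul(Add(Function('f')(-186), -409491), Add(-194421, Add(Add(24306, 36158), -155622))) = Mul(Add(Add(9, Mul(Rational(1, 3), -186)), -409491), Add(-194421, Add(Add(24306, 36158), -155622))) = Mul(Add(Add(9, -62), -409491), Add(-194421, Add(60464, -155622))) = Mul(Add(-53, -409491), Add(-194421, -95158)) = Mul(-409544, -289579) = 118595341976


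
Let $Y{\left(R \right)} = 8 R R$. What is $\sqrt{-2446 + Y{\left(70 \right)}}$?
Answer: $\sqrt{36754} \approx 191.71$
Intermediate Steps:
$Y{\left(R \right)} = 8 R^{2}$
$\sqrt{-2446 + Y{\left(70 \right)}} = \sqrt{-2446 + 8 \cdot 70^{2}} = \sqrt{-2446 + 8 \cdot 4900} = \sqrt{-2446 + 39200} = \sqrt{36754}$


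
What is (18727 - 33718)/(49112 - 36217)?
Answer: -14991/12895 ≈ -1.1625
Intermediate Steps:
(18727 - 33718)/(49112 - 36217) = -14991/12895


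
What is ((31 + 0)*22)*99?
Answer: 67518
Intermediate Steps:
((31 + 0)*22)*99 = (31*22)*99 = 682*99 = 67518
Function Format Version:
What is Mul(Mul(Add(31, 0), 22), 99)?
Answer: 67518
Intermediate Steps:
Mul(Mul(Add(31, 0), 22), 99) = Mul(Mul(31, 22), 99) = Mul(682, 99) = 67518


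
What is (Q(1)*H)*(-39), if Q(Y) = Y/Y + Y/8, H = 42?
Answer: -7371/4 ≈ -1842.8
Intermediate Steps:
Q(Y) = 1 + Y/8 (Q(Y) = 1 + Y*(⅛) = 1 + Y/8)
(Q(1)*H)*(-39) = ((1 + (⅛)*1)*42)*(-39) = ((1 + ⅛)*42)*(-39) = ((9/8)*42)*(-39) = (189/4)*(-39) = -7371/4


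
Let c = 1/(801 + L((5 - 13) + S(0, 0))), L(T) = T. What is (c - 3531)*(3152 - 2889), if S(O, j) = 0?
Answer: -736421566/793 ≈ -9.2865e+5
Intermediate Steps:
c = 1/793 (c = 1/(801 + ((5 - 13) + 0)) = 1/(801 + (-8 + 0)) = 1/(801 - 8) = 1/793 ≈ 0.0012610)
(c - 3531)*(3152 - 2889) = (1/793 - 3531)*(3152 - 2889) = -2800082/793*263 = -736421566/793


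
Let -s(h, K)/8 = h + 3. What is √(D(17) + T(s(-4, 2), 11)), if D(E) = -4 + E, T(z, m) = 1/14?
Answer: √2562/14 ≈ 3.6154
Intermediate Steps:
s(h, K) = -24 - 8*h (s(h, K) = -8*(h + 3) = -8*(3 + h) = -24 - 8*h)
T(z, m) = 1/14
√(D(17) + T(s(-4, 2), 11)) = √((-4 + 17) + 1/14) = √(13 + 1/14) = √(183/14) = √2562/14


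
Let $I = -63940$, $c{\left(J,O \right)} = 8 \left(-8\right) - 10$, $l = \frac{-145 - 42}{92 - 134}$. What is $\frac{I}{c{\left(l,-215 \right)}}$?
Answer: $\frac{31970}{37} \approx 864.05$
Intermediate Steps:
$l = \frac{187}{42}$ ($l = - \frac{187}{-42} = \left(-187\right) \left(- \frac{1}{42}\right) = \frac{187}{42} \approx 4.4524$)
$c{\left(J,O \right)} = -74$ ($c{\left(J,O \right)} = -64 - 10 = -74$)
$\frac{I}{c{\left(l,-215 \right)}} = - \frac{63940}{-74} = \left(-63940\right) \left(- \frac{1}{74}\right) = \frac{31970}{37}$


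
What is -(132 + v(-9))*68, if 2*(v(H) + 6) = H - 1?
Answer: -8228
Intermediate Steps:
v(H) = -13/2 + H/2 (v(H) = -6 + (H - 1)/2 = -6 + (-1 + H)/2 = -6 + (-½ + H/2) = -13/2 + H/2)
-(132 + v(-9))*68 = -(132 + (-13/2 + (½)*(-9)))*68 = -(132 + (-13/2 - 9/2))*68 = -(132 - 11)*68 = -121*68 = -1*8228 = -8228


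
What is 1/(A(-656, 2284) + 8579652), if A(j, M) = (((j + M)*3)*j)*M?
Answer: -1/7309137084 ≈ -1.3682e-10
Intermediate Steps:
A(j, M) = M*j*(3*M + 3*j) (A(j, M) = (((M + j)*3)*j)*M = ((3*M + 3*j)*j)*M = (j*(3*M + 3*j))*M = M*j*(3*M + 3*j))
1/(A(-656, 2284) + 8579652) = 1/(3*2284*(-656)*(2284 - 656) + 8579652) = 1/(3*2284*(-656)*1628 + 8579652) = 1/(-7317716736 + 8579652) = 1/(-7309137084) = -1/7309137084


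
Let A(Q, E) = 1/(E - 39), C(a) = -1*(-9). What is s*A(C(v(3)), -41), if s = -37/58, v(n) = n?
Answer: 37/4640 ≈ 0.0079741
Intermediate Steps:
C(a) = 9
s = -37/58 (s = -37*1/58 = -37/58 ≈ -0.63793)
A(Q, E) = 1/(-39 + E)
s*A(C(v(3)), -41) = -37/(58*(-39 - 41)) = -37/58/(-80) = -37/58*(-1/80) = 37/4640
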